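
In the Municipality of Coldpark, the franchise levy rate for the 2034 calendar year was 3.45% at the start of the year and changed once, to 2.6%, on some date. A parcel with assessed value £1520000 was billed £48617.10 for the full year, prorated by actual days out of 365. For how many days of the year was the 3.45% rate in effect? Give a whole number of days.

257 days

Let d = days at the first rate; then 365 − d days at the second rate.
£1520000 × [3.45%·d + 2.6%·(365−d)] / 365 = £48617.10
Solving gives d = 257, so the new rate took effect on 15 September 2034.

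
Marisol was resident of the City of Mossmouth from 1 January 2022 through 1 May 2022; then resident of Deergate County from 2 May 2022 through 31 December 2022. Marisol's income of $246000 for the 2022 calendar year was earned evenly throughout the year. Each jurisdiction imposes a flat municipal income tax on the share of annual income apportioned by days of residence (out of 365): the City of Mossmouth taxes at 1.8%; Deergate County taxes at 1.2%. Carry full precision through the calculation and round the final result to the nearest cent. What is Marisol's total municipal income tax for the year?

The City of Mossmouth, 1 January – 1 May 2022: 121 days → $246000 × 1.8% × 121/365 = $1467.9123
Deergate County, 2 May – 31 December 2022: 244 days → $246000 × 1.2% × 244/365 = $1973.3918
Total = $3441.3041

$3441.30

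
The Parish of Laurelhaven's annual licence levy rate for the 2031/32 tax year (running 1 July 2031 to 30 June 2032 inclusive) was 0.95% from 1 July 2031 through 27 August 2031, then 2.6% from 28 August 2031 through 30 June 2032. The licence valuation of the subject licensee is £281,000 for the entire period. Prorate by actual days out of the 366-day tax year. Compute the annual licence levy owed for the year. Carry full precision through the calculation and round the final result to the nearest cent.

£6,571.25

1 July – 27 August 2031: 58 days at 0.95% → £281,000 × 0.95% × 58/366 = £423.0355
28 August 2031 – 30 June 2032: 308 days at 2.6% → £281,000 × 2.6% × 308/366 = £6,148.2186
Total = £6,571.2541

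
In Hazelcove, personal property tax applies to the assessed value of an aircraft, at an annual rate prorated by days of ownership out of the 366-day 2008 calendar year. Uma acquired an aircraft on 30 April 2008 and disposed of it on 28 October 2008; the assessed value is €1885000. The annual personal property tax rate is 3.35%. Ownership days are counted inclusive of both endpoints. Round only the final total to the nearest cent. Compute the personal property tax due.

Days held (30 April – 28 October 2008): 182 out of 366
Tax = €1885000 × 3.35% × 182/366 = €31401.2158

€31401.22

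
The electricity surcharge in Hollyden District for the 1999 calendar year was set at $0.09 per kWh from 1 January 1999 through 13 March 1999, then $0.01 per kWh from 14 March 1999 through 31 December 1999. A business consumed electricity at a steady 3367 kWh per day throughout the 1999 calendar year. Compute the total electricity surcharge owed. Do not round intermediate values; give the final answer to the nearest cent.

1 January – 13 March 1999: 72 days × 3367 kWh/day = 242,424 kWh at $0.09/kWh → $21,818.16
14 March – 31 December 1999: 293 days × 3367 kWh/day = 986,531 kWh at $0.01/kWh → $9,865.31

$31,683.47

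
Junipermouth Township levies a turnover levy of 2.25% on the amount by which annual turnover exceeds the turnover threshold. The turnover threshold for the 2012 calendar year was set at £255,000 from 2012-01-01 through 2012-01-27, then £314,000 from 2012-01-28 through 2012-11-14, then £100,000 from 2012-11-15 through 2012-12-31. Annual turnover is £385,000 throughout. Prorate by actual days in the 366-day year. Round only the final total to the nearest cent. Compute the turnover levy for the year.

£2,313.75

2012-01-01 to 2012-01-27: 27 days, exemption £255,000 → (£385,000 − £255,000) × 2.25% × 27/366 = £215.7787
2012-01-28 to 2012-11-14: 292 days, exemption £314,000 → (£385,000 − £314,000) × 2.25% × 292/366 = £1,274.5082
2012-11-15 to 2012-12-31: 47 days, exemption £100,000 → (£385,000 − £100,000) × 2.25% × 47/366 = £823.4631
Total = £2,313.7500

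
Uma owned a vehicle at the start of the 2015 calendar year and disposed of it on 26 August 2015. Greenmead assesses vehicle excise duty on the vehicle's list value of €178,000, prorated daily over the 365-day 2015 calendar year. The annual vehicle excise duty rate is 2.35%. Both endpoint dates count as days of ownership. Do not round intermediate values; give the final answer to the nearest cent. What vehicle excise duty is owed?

€2,727.55

Days held (1 January – 26 August 2015): 238 out of 365
Tax = €178,000 × 2.35% × 238/365 = €2,727.5452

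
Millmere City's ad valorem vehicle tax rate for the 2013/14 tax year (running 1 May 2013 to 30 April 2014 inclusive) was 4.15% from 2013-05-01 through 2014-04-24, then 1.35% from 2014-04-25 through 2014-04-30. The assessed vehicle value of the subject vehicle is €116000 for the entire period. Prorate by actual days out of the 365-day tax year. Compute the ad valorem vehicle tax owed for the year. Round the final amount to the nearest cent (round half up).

2013-05-01 to 2014-04-24: 359 days at 4.15% → €116000 × 4.15% × 359/365 = €4734.8658
2014-04-25 to 2014-04-30: 6 days at 1.35% → €116000 × 1.35% × 6/365 = €25.7425
Total = €4760.6082

€4760.61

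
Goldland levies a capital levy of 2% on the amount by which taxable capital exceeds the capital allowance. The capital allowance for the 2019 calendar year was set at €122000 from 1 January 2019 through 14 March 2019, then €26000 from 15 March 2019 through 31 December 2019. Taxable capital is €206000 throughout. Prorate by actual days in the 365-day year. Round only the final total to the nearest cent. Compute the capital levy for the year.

1 January – 14 March 2019: 73 days, exemption €122000 → (€206000 − €122000) × 2% × 73/365 = €336.0000
15 March – 31 December 2019: 292 days, exemption €26000 → (€206000 − €26000) × 2% × 292/365 = €2880.0000
Total = €3216.0000

€3216.00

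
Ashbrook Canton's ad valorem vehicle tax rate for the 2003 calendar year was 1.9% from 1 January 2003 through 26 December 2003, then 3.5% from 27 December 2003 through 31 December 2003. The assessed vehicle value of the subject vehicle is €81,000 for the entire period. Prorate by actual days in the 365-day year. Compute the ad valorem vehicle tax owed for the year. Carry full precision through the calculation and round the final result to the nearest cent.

1 January – 26 December 2003: 360 days at 1.9% → €81,000 × 1.9% × 360/365 = €1,517.9178
27 December – 31 December 2003: 5 days at 3.5% → €81,000 × 3.5% × 5/365 = €38.8356
Total = €1,556.7534

€1,556.75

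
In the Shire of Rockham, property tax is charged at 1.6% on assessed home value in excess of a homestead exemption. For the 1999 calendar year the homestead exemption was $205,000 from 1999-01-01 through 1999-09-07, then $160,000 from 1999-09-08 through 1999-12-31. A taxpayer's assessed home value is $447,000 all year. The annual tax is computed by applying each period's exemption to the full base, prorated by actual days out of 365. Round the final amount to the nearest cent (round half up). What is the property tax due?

1999-01-01 to 1999-09-07: 250 days, exemption $205,000 → ($447,000 − $205,000) × 1.6% × 250/365 = $2,652.0548
1999-09-08 to 1999-12-31: 115 days, exemption $160,000 → ($447,000 − $160,000) × 1.6% × 115/365 = $1,446.7945
Total = $4,098.8493

$4,098.85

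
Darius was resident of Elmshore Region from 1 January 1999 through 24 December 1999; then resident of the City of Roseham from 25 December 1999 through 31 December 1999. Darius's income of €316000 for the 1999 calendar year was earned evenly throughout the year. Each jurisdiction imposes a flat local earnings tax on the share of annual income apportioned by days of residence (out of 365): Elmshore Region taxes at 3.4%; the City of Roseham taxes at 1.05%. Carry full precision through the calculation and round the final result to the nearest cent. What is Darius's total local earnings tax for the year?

€10601.58

Elmshore Region, 1 January – 24 December 1999: 358 days → €316000 × 3.4% × 358/365 = €10537.9507
The City of Roseham, 25 December – 31 December 1999: 7 days → €316000 × 1.05% × 7/365 = €63.6329
Total = €10601.5836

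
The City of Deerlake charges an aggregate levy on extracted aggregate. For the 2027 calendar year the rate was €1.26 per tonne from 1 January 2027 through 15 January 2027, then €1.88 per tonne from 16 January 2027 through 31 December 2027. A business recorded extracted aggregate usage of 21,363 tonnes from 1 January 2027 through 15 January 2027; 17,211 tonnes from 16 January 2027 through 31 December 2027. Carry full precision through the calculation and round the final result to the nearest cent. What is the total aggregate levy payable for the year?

€59274.06

1 January – 15 January 2027: 21,363 tonnes at €1.26/tonne → €26917.38
16 January – 31 December 2027: 17,211 tonnes at €1.88/tonne → €32356.68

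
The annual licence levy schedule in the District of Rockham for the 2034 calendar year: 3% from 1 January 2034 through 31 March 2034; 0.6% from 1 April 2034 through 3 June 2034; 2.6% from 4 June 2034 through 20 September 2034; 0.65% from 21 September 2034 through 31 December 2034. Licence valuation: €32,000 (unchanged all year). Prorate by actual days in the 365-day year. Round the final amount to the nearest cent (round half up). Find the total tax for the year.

1 January – 31 March 2034: 90 days at 3% → €32,000 × 3% × 90/365 = €236.7123
1 April – 3 June 2034: 64 days at 0.6% → €32,000 × 0.6% × 64/365 = €33.6658
4 June – 20 September 2034: 109 days at 2.6% → €32,000 × 2.6% × 109/365 = €248.4603
21 September – 31 December 2034: 102 days at 0.65% → €32,000 × 0.65% × 102/365 = €58.1260
Total = €576.9644

€576.96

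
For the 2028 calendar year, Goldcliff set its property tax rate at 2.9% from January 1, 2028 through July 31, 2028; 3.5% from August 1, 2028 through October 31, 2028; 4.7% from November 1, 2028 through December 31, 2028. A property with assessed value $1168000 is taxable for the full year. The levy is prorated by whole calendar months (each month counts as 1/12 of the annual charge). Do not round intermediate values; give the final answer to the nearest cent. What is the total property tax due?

$39128.00

January 1 – July 31, 2028: 7 months at 2.9% → $1168000 × 2.9% × 7/12 = $19758.6667
August 1 – October 31, 2028: 3 months at 3.5% → $1168000 × 3.5% × 3/12 = $10220.0000
November 1 – December 31, 2028: 2 months at 4.7% → $1168000 × 4.7% × 2/12 = $9149.3333
Total = $39128.0000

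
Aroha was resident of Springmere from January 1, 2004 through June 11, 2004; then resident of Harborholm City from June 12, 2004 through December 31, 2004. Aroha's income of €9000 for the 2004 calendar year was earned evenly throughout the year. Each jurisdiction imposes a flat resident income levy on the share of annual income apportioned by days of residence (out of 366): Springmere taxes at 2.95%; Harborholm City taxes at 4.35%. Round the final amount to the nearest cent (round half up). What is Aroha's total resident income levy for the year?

Springmere, January 1 – June 11, 2004: 163 days → €9000 × 2.95% × 163/366 = €118.2418
Harborholm City, June 12 – December 31, 2004: 203 days → €9000 × 4.35% × 203/366 = €217.1434
Total = €335.3852

€335.39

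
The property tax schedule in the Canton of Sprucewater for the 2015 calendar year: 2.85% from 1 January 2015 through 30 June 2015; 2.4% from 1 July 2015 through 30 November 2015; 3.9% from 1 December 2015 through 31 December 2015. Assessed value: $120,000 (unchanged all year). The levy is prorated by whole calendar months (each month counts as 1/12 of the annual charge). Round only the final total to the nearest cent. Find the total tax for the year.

1 January – 30 June 2015: 6 months at 2.85% → $120,000 × 2.85% × 6/12 = $1,710.0000
1 July – 30 November 2015: 5 months at 2.4% → $120,000 × 2.4% × 5/12 = $1,200.0000
1 December – 31 December 2015: 1 month at 3.9% → $120,000 × 3.9% × 1/12 = $390.0000
Total = $3,300.0000

$3,300.00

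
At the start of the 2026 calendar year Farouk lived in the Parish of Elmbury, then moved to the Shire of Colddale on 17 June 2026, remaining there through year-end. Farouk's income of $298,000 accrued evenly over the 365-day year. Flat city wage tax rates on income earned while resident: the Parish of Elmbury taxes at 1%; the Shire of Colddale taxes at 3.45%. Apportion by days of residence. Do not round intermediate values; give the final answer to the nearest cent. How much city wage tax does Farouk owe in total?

The Parish of Elmbury, 1 January – 16 June 2026: 167 days → $298,000 × 1% × 167/365 = $1,363.4521
The Shire of Colddale, 17 June – 31 December 2026: 198 days → $298,000 × 3.45% × 198/365 = $5,577.0904
Total = $6,940.5425

$6,940.54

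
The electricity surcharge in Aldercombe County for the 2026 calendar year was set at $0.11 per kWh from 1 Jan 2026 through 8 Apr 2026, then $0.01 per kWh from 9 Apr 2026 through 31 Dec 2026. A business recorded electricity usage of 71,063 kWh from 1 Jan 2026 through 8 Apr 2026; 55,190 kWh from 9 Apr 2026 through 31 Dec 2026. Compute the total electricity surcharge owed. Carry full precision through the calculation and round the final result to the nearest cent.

1 Jan – 8 Apr 2026: 71,063 kWh at $0.11/kWh → $7,816.93
9 Apr – 31 Dec 2026: 55,190 kWh at $0.01/kWh → $551.90

$8,368.83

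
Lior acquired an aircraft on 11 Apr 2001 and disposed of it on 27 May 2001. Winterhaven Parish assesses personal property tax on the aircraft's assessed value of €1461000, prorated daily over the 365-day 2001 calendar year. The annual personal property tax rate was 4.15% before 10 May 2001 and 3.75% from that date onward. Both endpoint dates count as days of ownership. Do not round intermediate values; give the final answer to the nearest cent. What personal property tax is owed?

€7519.15

11 Apr – 9 May 2001: 29 days at 4.15% → €1461000 × 4.15% × 29/365 = €4817.2973
10 May – 27 May 2001: 18 days at 3.75% → €1461000 × 3.75% × 18/365 = €2701.8493
Total = €7519.1466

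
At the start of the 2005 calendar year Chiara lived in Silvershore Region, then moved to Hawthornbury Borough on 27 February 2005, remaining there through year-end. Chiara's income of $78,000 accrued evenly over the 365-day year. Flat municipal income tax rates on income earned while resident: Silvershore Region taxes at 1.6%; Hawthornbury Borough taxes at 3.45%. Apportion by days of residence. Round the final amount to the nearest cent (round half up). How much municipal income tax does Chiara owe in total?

$2,465.65

Silvershore Region, 1 January – 26 February 2005: 57 days → $78,000 × 1.6% × 57/365 = $194.8932
Hawthornbury Borough, 27 February – 31 December 2005: 308 days → $78,000 × 3.45% × 308/365 = $2,270.7616
Total = $2,465.6548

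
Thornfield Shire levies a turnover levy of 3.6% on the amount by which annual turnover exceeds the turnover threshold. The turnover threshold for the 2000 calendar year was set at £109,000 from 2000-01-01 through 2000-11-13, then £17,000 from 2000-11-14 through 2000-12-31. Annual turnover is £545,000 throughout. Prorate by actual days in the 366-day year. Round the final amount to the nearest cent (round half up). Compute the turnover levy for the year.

2000-01-01 to 2000-11-13: 318 days, exemption £109,000 → (£545,000 − £109,000) × 3.6% × 318/366 = £13,637.5082
2000-11-14 to 2000-12-31: 48 days, exemption £17,000 → (£545,000 − £17,000) × 3.6% × 48/366 = £2,492.8525
Total = £16,130.3607

£16,130.36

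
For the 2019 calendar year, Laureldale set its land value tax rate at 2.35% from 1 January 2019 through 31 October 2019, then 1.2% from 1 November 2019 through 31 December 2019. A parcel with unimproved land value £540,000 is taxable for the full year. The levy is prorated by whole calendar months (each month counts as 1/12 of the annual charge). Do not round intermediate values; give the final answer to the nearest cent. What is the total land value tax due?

£11,655.00

1 January – 31 October 2019: 10 months at 2.35% → £540,000 × 2.35% × 10/12 = £10,575.0000
1 November – 31 December 2019: 2 months at 1.2% → £540,000 × 1.2% × 2/12 = £1,080.0000
Total = £11,655.0000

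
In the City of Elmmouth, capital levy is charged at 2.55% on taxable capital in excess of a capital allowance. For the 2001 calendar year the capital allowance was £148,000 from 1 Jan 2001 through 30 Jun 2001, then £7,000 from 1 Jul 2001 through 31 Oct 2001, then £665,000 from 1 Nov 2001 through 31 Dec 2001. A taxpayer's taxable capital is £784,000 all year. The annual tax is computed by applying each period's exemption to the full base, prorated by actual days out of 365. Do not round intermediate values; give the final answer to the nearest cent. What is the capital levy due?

£15,226.36

1 Jan – 30 Jun 2001: 181 days, exemption £148,000 → (£784,000 − £148,000) × 2.55% × 181/365 = £8,042.3507
1 Jul – 31 Oct 2001: 123 days, exemption £7,000 → (£784,000 − £7,000) × 2.55% × 123/365 = £6,676.8781
1 Nov – 31 Dec 2001: 61 days, exemption £665,000 → (£784,000 − £665,000) × 2.55% × 61/365 = £507.1356
Total = £15,226.3644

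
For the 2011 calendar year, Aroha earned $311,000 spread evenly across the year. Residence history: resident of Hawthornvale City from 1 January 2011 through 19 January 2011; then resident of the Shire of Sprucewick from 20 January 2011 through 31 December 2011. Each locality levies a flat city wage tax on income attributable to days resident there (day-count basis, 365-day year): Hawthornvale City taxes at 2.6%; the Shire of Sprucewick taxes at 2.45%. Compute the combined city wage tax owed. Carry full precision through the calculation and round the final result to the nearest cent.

$7,643.78

Hawthornvale City, 1 January – 19 January 2011: 19 days → $311,000 × 2.6% × 19/365 = $420.9151
The Shire of Sprucewick, 20 January – 31 December 2011: 346 days → $311,000 × 2.45% × 346/365 = $7,222.8685
Total = $7,643.7836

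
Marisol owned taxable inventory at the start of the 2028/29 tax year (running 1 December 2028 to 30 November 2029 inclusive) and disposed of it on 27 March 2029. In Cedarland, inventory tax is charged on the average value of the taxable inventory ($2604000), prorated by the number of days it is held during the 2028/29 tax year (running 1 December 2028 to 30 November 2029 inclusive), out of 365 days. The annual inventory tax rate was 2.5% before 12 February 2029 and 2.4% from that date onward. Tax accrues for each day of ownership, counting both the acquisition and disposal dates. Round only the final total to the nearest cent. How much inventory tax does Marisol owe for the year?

$20553.76

1 December 2028 – 11 February 2029: 73 days at 2.5% → $2604000 × 2.5% × 73/365 = $13020.0000
12 February – 27 March 2029: 44 days at 2.4% → $2604000 × 2.4% × 44/365 = $7533.7644
Total = $20553.7644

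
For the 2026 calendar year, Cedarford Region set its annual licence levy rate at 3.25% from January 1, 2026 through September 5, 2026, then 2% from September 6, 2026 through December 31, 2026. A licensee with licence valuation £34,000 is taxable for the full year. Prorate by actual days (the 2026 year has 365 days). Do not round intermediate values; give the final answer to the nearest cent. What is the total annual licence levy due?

January 1 – September 5, 2026: 248 days at 3.25% → £34,000 × 3.25% × 248/365 = £750.7945
September 6 – December 31, 2026: 117 days at 2% → £34,000 × 2% × 117/365 = £217.9726
Total = £968.7671

£968.77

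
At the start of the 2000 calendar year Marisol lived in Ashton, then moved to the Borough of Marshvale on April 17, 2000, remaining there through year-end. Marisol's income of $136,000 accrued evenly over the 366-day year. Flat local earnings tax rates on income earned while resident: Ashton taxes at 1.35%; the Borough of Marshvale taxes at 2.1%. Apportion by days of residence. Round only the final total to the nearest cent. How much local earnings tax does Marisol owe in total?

$2,557.80

Ashton, January 1 – April 16, 2000: 107 days → $136,000 × 1.35% × 107/366 = $536.7541
The Borough of Marshvale, April 17 – December 31, 2000: 259 days → $136,000 × 2.1% × 259/366 = $2,021.0492
Total = $2,557.8033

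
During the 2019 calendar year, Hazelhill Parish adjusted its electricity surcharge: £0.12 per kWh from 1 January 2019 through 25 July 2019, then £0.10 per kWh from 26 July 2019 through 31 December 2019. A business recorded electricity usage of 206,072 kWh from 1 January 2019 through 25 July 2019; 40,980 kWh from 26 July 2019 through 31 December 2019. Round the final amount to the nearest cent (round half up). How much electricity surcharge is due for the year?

£28,826.64

1 January – 25 July 2019: 206,072 kWh at £0.12/kWh → £24,728.64
26 July – 31 December 2019: 40,980 kWh at £0.10/kWh → £4,098.00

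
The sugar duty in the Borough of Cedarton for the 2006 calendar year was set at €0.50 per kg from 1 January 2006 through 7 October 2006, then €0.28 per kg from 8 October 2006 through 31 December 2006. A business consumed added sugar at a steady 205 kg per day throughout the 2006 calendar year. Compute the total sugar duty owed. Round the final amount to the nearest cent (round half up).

1 January – 7 October 2006: 280 days × 205 kg/day = 57,400 kg at €0.50/kg → €28,700.00
8 October – 31 December 2006: 85 days × 205 kg/day = 17,425 kg at €0.28/kg → €4,879.00

€33,579.00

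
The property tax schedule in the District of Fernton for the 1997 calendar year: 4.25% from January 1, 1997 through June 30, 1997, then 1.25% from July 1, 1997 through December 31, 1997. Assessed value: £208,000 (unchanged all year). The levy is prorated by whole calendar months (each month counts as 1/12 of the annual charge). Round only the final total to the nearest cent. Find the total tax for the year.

£5,720.00

January 1 – June 30, 1997: 6 months at 4.25% → £208,000 × 4.25% × 6/12 = £4,420.0000
July 1 – December 31, 1997: 6 months at 1.25% → £208,000 × 1.25% × 6/12 = £1,300.0000
Total = £5,720.0000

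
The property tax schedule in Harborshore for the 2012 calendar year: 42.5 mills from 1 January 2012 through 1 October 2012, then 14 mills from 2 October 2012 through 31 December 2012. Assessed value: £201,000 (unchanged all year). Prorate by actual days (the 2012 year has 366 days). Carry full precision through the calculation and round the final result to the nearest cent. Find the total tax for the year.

£7,118.20

1 January – 1 October 2012: 275 days at 42.5 mills → £201,000 × 4.25% × 275/366 = £6,418.5451
2 October – 31 December 2012: 91 days at 14 mills → £201,000 × 1.4% × 91/366 = £699.6557
Total = £7,118.2008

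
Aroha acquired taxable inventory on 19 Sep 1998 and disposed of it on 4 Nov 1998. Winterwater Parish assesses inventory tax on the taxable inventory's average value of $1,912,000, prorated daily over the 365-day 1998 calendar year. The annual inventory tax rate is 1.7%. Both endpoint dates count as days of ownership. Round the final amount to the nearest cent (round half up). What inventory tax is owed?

$4,185.45

Days held (19 Sep – 4 Nov 1998): 47 out of 365
Tax = $1,912,000 × 1.7% × 47/365 = $4,185.4466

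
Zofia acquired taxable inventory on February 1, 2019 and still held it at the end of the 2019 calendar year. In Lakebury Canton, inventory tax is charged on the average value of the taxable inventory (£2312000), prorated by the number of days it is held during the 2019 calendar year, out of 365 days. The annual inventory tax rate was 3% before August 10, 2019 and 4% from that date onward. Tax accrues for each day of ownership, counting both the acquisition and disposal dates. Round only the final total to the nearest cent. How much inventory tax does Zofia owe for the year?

£72590.47

February 1 – August 9, 2019: 190 days at 3% → £2312000 × 3% × 190/365 = £36105.2055
August 10 – December 31, 2019: 144 days at 4% → £2312000 × 4% × 144/365 = £36485.2603
Total = £72590.4658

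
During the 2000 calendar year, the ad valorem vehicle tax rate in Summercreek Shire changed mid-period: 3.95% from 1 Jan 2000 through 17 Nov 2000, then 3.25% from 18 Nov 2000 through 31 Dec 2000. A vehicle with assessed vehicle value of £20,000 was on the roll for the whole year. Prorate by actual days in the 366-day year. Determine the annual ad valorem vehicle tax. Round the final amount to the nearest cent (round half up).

£773.17

1 Jan – 17 Nov 2000: 322 days at 3.95% → £20,000 × 3.95% × 322/366 = £695.0273
18 Nov – 31 Dec 2000: 44 days at 3.25% → £20,000 × 3.25% × 44/366 = £78.1421
Total = £773.1694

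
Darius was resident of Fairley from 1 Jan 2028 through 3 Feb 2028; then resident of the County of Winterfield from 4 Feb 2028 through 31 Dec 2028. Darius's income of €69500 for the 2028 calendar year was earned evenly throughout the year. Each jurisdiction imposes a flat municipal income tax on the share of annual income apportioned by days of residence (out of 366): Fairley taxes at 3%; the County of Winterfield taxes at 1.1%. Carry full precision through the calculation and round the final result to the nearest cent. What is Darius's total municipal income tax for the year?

€887.17

Fairley, 1 Jan – 3 Feb 2028: 34 days → €69500 × 3% × 34/366 = €193.6885
The County of Winterfield, 4 Feb – 31 Dec 2028: 332 days → €69500 × 1.1% × 332/366 = €693.4809
Total = €887.1694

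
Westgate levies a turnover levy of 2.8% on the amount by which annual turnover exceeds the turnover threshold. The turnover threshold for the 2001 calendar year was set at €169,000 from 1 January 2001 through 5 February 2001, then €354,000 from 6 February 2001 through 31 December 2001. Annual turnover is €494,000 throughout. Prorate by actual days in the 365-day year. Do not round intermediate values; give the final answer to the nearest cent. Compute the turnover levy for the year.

1 January – 5 February 2001: 36 days, exemption €169,000 → (€494,000 − €169,000) × 2.8% × 36/365 = €897.5342
6 February – 31 December 2001: 329 days, exemption €354,000 → (€494,000 − €354,000) × 2.8% × 329/365 = €3,533.3699
Total = €4,430.9041

€4,430.90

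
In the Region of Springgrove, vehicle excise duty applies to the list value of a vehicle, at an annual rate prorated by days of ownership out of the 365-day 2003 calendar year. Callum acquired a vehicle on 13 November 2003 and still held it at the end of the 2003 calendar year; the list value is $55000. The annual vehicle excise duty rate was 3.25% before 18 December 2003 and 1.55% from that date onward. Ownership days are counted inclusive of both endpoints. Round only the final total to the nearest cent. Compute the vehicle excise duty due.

$204.10

13 November – 17 December 2003: 35 days at 3.25% → $55000 × 3.25% × 35/365 = $171.4041
18 December – 31 December 2003: 14 days at 1.55% → $55000 × 1.55% × 14/365 = $32.6986
Total = $204.1027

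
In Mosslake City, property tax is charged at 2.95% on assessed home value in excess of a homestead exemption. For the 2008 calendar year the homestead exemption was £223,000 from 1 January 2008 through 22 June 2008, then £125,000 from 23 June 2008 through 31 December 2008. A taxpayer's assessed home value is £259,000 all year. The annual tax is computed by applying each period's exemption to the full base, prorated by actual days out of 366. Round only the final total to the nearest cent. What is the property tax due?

£2,578.59

1 January – 22 June 2008: 174 days, exemption £223,000 → (£259,000 − £223,000) × 2.95% × 174/366 = £504.8852
23 June – 31 December 2008: 192 days, exemption £125,000 → (£259,000 − £125,000) × 2.95% × 192/366 = £2,073.7049
Total = £2,578.5902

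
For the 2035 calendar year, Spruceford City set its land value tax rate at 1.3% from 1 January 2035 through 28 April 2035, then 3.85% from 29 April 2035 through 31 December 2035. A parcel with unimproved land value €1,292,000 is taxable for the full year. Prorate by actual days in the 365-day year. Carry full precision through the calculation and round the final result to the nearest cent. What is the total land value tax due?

1 January – 28 April 2035: 118 days at 1.3% → €1,292,000 × 1.3% × 118/365 = €5,429.9397
29 April – 31 December 2035: 247 days at 3.85% → €1,292,000 × 3.85% × 247/365 = €33,661.0247
Total = €39,090.9644

€39,090.96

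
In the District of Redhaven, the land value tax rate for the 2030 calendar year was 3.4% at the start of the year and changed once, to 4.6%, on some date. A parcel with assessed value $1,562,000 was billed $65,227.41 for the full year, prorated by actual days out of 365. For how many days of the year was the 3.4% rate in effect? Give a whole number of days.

129 days

Let d = days at the first rate; then 365 − d days at the second rate.
$1,562,000 × [3.4%·d + 4.6%·(365−d)] / 365 = $65,227.41
Solving gives d = 129, so the new rate took effect on May 10, 2030.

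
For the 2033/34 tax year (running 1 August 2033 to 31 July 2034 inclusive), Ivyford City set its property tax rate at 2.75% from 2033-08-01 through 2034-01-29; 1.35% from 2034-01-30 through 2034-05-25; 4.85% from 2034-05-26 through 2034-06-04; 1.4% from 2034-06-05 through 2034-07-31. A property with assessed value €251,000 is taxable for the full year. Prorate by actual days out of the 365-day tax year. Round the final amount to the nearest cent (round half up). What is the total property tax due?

€5,400.97

2033-08-01 to 2034-01-29: 182 days at 2.75% → €251,000 × 2.75% × 182/365 = €3,441.7945
2034-01-30 to 2034-05-25: 116 days at 1.35% → €251,000 × 1.35% × 116/365 = €1,076.8932
2034-05-26 to 2034-06-04: 10 days at 4.85% → €251,000 × 4.85% × 10/365 = €333.5205
2034-06-05 to 2034-07-31: 57 days at 1.4% → €251,000 × 1.4% × 57/365 = €548.7616
Total = €5,400.9699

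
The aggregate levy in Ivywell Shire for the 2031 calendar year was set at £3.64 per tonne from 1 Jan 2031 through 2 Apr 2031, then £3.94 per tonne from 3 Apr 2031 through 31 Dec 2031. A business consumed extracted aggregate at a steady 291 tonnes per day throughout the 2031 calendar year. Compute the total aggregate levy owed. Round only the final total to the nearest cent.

£410,455.50

1 Jan – 2 Apr 2031: 92 days × 291 tonnes/day = 26,772 tonnes at £3.64/tonne → £97,450.08
3 Apr – 31 Dec 2031: 273 days × 291 tonnes/day = 79,443 tonnes at £3.94/tonne → £313,005.42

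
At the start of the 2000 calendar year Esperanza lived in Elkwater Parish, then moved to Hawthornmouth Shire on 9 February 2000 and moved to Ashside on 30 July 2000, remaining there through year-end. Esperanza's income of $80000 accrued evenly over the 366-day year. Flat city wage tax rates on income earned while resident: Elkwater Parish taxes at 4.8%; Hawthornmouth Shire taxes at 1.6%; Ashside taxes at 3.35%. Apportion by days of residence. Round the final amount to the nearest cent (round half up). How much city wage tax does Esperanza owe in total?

Elkwater Parish, 1 January – 8 February 2000: 39 days → $80000 × 4.8% × 39/366 = $409.1803
Hawthornmouth Shire, 9 February – 29 July 2000: 172 days → $80000 × 1.6% × 172/366 = $601.5301
Ashside, 30 July – 31 December 2000: 155 days → $80000 × 3.35% × 155/366 = $1134.9727
Total = $2145.6831

$2145.68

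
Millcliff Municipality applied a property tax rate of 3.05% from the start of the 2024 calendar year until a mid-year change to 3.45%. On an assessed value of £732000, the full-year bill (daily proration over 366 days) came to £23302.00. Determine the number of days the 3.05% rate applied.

Let d = days at the first rate; then 366 − d days at the second rate.
£732000 × [3.05%·d + 3.45%·(366−d)] / 366 = £23302.00
Solving gives d = 244, so the new rate took effect on 1 Sep 2024.

244 days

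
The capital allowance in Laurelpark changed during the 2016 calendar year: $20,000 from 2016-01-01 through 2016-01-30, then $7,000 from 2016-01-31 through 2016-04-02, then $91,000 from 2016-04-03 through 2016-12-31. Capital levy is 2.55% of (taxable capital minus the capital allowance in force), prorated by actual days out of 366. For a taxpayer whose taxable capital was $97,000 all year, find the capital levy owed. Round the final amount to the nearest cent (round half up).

$670.11

2016-01-01 to 2016-01-30: 30 days, exemption $20,000 → ($97,000 − $20,000) × 2.55% × 30/366 = $160.9426
2016-01-31 to 2016-04-02: 63 days, exemption $7,000 → ($97,000 − $7,000) × 2.55% × 63/366 = $395.0410
2016-04-03 to 2016-12-31: 273 days, exemption $91,000 → ($97,000 − $91,000) × 2.55% × 273/366 = $114.1230
Total = $670.1066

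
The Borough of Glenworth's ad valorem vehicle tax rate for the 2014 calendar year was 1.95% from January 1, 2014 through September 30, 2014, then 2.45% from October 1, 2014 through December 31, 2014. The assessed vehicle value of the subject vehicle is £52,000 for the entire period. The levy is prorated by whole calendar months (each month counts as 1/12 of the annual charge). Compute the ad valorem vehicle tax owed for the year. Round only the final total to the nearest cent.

January 1 – September 30, 2014: 9 months at 1.95% → £52,000 × 1.95% × 9/12 = £760.5000
October 1 – December 31, 2014: 3 months at 2.45% → £52,000 × 2.45% × 3/12 = £318.5000
Total = £1,079.0000

£1,079.00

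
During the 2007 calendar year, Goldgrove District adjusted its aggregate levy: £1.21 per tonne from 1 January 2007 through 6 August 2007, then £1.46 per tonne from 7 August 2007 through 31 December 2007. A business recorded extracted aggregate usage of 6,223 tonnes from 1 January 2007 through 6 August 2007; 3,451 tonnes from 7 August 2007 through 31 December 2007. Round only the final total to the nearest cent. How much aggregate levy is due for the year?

£12,568.29

1 January – 6 August 2007: 6,223 tonnes at £1.21/tonne → £7,529.83
7 August – 31 December 2007: 3,451 tonnes at £1.46/tonne → £5,038.46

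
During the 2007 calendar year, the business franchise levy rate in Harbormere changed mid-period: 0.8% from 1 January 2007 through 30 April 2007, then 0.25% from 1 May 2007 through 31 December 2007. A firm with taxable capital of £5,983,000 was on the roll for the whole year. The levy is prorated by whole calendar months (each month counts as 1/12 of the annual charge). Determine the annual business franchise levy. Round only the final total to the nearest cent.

1 January – 30 April 2007: 4 months at 0.8% → £5,983,000 × 0.8% × 4/12 = £15,954.6667
1 May – 31 December 2007: 8 months at 0.25% → £5,983,000 × 0.25% × 8/12 = £9,971.6667
Total = £25,926.3333

£25,926.33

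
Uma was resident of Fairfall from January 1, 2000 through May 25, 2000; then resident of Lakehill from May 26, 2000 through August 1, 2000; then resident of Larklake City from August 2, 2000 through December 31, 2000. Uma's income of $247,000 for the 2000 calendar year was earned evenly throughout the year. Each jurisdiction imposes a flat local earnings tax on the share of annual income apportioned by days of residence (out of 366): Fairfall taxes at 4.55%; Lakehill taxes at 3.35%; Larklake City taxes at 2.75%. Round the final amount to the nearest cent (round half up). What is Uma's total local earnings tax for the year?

Fairfall, January 1 – May 25, 2000: 146 days → $247,000 × 4.55% × 146/366 = $4,483.1175
Lakehill, May 26 – August 1, 2000: 68 days → $247,000 × 3.35% × 68/366 = $1,537.3388
Larklake City, August 2 – December 31, 2000: 152 days → $247,000 × 2.75% × 152/366 = $2,820.9290
Total = $8,841.3852

$8,841.39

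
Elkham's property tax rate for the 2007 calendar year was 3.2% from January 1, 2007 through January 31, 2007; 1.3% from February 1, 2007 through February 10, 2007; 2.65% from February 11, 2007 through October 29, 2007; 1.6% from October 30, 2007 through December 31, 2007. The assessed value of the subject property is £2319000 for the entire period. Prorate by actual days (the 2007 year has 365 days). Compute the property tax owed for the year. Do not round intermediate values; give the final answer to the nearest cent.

January 1 – January 31, 2007: 31 days at 3.2% → £2319000 × 3.2% × 31/365 = £6302.5973
February 1 – February 10, 2007: 10 days at 1.3% → £2319000 × 1.3% × 10/365 = £825.9452
February 11 – October 29, 2007: 261 days at 2.65% → £2319000 × 2.65% × 261/365 = £43943.4616
October 30 – December 31, 2007: 63 days at 1.6% → £2319000 × 1.6% × 63/365 = £6404.2521
Total = £57476.2562

£57476.26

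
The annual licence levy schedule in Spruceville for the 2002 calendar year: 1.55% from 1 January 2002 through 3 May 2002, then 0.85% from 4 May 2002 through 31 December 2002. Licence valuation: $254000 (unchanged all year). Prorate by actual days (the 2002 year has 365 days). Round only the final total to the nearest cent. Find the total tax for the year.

1 January – 3 May 2002: 123 days at 1.55% → $254000 × 1.55% × 123/365 = $1326.7151
4 May – 31 December 2002: 242 days at 0.85% → $254000 × 0.85% × 242/365 = $1431.4466
Total = $2758.1616

$2758.16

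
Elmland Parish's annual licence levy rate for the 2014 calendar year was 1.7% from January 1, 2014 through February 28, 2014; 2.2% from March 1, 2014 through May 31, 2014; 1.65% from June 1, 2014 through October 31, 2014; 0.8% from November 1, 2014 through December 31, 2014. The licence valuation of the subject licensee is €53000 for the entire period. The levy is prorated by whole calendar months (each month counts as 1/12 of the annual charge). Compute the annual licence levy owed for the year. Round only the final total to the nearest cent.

€876.71

January 1 – February 28, 2014: 2 months at 1.7% → €53000 × 1.7% × 2/12 = €150.1667
March 1 – May 31, 2014: 3 months at 2.2% → €53000 × 2.2% × 3/12 = €291.5000
June 1 – October 31, 2014: 5 months at 1.65% → €53000 × 1.65% × 5/12 = €364.3750
November 1 – December 31, 2014: 2 months at 0.8% → €53000 × 0.8% × 2/12 = €70.6667
Total = €876.7083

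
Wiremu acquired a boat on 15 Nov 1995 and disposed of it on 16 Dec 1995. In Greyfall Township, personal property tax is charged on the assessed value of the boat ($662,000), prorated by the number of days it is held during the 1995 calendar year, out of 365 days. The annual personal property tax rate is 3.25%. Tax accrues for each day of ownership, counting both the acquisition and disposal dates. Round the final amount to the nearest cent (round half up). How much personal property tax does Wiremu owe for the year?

$1,886.25

Days held (15 Nov – 16 Dec 1995): 32 out of 365
Tax = $662,000 × 3.25% × 32/365 = $1,886.2466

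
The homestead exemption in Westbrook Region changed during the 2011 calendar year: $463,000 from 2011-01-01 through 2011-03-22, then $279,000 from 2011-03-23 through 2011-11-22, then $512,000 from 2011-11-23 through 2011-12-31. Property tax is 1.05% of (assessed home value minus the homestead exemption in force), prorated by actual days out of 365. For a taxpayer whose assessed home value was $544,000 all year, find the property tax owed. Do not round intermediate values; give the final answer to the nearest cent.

2011-01-01 to 2011-03-22: 81 days, exemption $463,000 → ($544,000 − $463,000) × 1.05% × 81/365 = $188.7411
2011-03-23 to 2011-11-22: 245 days, exemption $279,000 → ($544,000 − $279,000) × 1.05% × 245/365 = $1,867.7055
2011-11-23 to 2011-12-31: 39 days, exemption $512,000 → ($544,000 − $512,000) × 1.05% × 39/365 = $35.9014
Total = $2,092.3479

$2,092.35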